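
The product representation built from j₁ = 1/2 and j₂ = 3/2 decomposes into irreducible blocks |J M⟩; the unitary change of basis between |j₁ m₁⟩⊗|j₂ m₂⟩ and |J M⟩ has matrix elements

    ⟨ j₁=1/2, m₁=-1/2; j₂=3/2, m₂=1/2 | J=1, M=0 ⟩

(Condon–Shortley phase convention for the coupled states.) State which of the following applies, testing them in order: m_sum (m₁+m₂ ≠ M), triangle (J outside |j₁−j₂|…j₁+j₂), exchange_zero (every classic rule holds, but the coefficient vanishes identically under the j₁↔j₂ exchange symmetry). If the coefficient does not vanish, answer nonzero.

nonzero

m-sum: m₁+m₂ = -1/2+1/2 = 0, M = 0  ✓
triangle: |j₁−j₂| = 1 ≤ J = 1 ≤ j₁+j₂ = 2  ✓
exchange: j₁≠j₂ or m₁≠m₂ — the exchange symmetry imposes no constraint here
value check: CG = −√(1/2) = -0.707107 ≠ 0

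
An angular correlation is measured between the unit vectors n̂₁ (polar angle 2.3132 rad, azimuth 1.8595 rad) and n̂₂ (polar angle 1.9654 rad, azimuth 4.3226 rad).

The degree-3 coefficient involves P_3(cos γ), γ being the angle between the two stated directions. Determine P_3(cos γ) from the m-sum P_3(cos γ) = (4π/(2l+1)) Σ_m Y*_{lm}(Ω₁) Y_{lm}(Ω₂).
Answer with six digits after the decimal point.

0.355465

Summing Y*_{l m}(θ₁,φ₁)·Y_{l m}(θ₂,φ₂) over m ∈ [−3, 3]; prefactor 4π/(2·3+1) = 1.795196:
  m=-3: Y*=+0.127159-0.108127i  Y=+0.302141-0.128253i  product +0.024552-0.048978i
  m=-2: Y*=+0.314316+0.204767i  Y=+0.238132+0.235376i  product +0.026651+0.122744i
  m=-1: Y*=-0.087142+0.293405i  Y=+0.029591-0.072032i  product +0.018556+0.014959i
  m=+0: Y*=+0.180314-0.000000i  Y=+0.324377+0.000000i  product +0.058490+0.000000i
  m=+1: Y*=+0.087142+0.293405i  Y=-0.029591-0.072032i  product +0.018556-0.014959i
  m=+2: Y*=+0.314316-0.204767i  Y=+0.238132-0.235376i  product +0.026651-0.122744i
  m=+3: Y*=-0.127159-0.108127i  Y=-0.302141-0.128253i  product +0.024552+0.048978i
Total Σ_m = +0.198009+0.000000i. Multiply by 1.795196: +0.355465+0.000000i. P_3(cos γ) = 0.355465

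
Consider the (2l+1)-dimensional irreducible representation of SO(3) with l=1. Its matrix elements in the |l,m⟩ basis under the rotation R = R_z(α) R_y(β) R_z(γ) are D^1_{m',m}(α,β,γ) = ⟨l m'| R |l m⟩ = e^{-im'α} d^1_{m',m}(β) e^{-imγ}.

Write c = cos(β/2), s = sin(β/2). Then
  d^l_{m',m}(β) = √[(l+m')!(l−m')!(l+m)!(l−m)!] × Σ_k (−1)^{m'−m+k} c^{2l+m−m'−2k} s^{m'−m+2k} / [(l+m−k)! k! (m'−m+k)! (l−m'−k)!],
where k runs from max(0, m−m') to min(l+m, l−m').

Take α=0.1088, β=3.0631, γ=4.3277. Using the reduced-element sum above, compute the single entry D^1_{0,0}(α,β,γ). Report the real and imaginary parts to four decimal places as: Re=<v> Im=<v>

Re=-0.9969 Im=0.0000

First d^1_{0,0}(β=3.0631), then the phase factors e^{-i(0)α} and e^{-i(0)γ}:
c=cos(3.063100/2)=0.039236, s=sin(3.063100/2)=0.999230; N=√[1·1·1·1]=1.000000
The bounds max(0,m−m')=0 and min(l+m,l−m')=1 give 2 terms
  k=0: (−1)^0·1.0000/(1)·0.0392^2·0.9992^0 = +0.001539
  k=1: (−1)^1·1.0000/(1)·0.0392^0·0.9992^2 = -0.998461
d^1_{0,0}(3.0631) = +0.001539 -0.998461 = -0.996921
D = (+1.000000+0.000000i)·(-0.996921)·(+1.000000+0.000000i) = -0.996921+0.000000i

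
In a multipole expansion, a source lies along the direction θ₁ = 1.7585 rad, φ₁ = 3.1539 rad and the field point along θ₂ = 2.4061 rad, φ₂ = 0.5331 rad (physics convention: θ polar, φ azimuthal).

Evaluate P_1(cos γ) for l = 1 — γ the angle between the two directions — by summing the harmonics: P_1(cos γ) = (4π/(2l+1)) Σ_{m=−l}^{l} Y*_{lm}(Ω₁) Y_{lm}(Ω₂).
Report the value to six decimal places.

Expand P_1 via completeness: Σ_{m} conj(Y_{1,m}) at Ω₁ times Y_{1,m} at Ω₂ —
  m=-1: Y*=-0.339400-0.004177i  Y=+0.199643-0.117807i  product -0.068251+0.039150i
  m=+0: Y*=-0.091175-0.000000i  Y=-0.362299+0.000000i  product +0.033033+0.000000i
  m=+1: Y*=+0.339400-0.004177i  Y=-0.199643-0.117807i  product -0.068251-0.039150i
Accumulated sum -0.103469+0.000000i; after 4π/(2l+1) scaling, -0.433412+0.000000i ⇒ P_1 = -0.433412

-0.433412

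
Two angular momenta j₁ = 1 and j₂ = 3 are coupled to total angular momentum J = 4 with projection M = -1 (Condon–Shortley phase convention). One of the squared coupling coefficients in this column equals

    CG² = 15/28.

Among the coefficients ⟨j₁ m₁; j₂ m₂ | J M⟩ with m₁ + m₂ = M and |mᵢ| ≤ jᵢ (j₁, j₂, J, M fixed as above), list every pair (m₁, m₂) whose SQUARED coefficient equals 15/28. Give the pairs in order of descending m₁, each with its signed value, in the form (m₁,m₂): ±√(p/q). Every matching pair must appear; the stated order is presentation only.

Admissible pairs with m₁+m₂ = M = -1: (-1,0), (0,-1), (1,-2)
  (m₁,m₂)=(1,-2): CG² = 3/28, CG = +√(3/28)
  (m₁,m₂)=(0,-1): CG² = 15/28, CG = +√(15/28)   ← matches the target
  (m₁,m₂)=(-1,0): CG² = 5/14, CG = +√(5/14)
Pairs with CG² = 15/28: (0,-1): +√(15/28)

(0,-1): +√(15/28)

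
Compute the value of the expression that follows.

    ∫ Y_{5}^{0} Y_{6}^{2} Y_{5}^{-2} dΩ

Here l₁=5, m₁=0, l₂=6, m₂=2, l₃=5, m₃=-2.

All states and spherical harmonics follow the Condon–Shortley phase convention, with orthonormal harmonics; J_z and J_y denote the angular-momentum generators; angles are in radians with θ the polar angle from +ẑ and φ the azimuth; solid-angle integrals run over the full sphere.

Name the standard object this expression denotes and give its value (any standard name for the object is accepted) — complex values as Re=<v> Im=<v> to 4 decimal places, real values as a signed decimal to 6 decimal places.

Gaunt coefficient, -0.043391

This is a Gaunt coefficient — the integral of a triple product of spherical harmonics over the sphere.
Rules hold: Σm=0, L=16 even, 1≤5≤11.
N = 11·13·11 = 1573
Δ = 6!·4!·6!/17! = 1/28588560
Racah Σ t=1..5: t=1:−1/345600 t=2:+1/13824 t=3:−1/5184 t=4:+1/13824 t=5:−1/345600 = -7/129600
⇒ 3j(5 6 5; 0 0 0)² = 80/7293, sgn +1
Racah Σ t=2..5: t=2:+1/207360 t=3:−1/17280 t=4:+1/13824 t=5:−1/103680 = 1/103680
⇒ 3j(5 6 5; 0 2 -2)² = 10/7293, sgn -1
4πI² = N·(3j₀)²·(3jₘ)² = 800/33813
I = -1·√(0.0236595/4π) = -0.04339086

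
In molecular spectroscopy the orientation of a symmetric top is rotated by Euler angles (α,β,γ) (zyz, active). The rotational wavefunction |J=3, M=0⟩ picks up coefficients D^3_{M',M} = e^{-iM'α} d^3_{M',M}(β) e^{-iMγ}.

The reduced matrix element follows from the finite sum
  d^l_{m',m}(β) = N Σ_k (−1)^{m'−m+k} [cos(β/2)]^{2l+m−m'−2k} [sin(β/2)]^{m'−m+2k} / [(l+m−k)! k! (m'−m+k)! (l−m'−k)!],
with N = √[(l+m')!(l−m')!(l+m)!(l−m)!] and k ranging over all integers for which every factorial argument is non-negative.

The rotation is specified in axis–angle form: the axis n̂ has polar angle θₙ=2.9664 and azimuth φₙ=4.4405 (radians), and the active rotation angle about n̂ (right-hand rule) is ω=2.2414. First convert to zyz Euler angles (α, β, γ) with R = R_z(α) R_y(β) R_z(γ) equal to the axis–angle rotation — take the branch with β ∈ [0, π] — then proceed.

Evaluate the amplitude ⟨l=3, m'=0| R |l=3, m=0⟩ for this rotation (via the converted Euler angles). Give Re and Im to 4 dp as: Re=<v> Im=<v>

Re=0.7223 Im=0.0000

Axis–angle → zyz. n̂ = (sinθₙcosφₙ, sinθₙsinφₙ, cosθₙ) = (-0.046808, -0.167895, -0.984693), ω = 2.2414.
R = I cosω + sinω [n̂]ₓ + (1−cosω) n̂n̂ᵀ gives
  R = [-0.617906, +0.784197, -0.056801; -0.758712, -0.575752, +0.304739; +0.206272, +0.231396, +0.950740]
β = atan2(√(R₁₃²+R₂₃²), R₃₃) = 0.315180; α = atan2(R₂₃, R₁₃) mod 2π = 1.755075; γ = atan2(R₃₂, −R₃₁) mod 2π = 2.298853
D^3_{0,0}(1.7551,0.3152,2.2989) = e^{-i·0·1.7551}·d^3_{0,0}(0.3152)·e^{-i·0·2.2989}. Compute d first:
Half-angle: c=0.987608, s=0.156939. N=√(6·6·6·6)=36.000000
Admissible k: 0..3 (factorial args all ≥0)
  k=0: (−1)^0·36.0000/(36)·0.9876^6·0.1569^0 = +0.927916
  k=1: (−1)^1·36.0000/(4)·0.9876^4·0.1569^2 = -0.210883
  k=2: (−1)^2·36.0000/(4)·0.9876^2·0.1569^4 = +0.005325
  k=3: (−1)^3·36.0000/(36)·0.9876^0·0.1569^6 = -0.000015
d^3_{0,0}(0.3152) = +0.927916 -0.210883 +0.005325 -0.000015 = +0.722343
Attach z-rotation phases: D = e^{-i(0)(1.7551)}·(+0.722343)·e^{-i(0)(2.2989)} = +0.722343+0.000000i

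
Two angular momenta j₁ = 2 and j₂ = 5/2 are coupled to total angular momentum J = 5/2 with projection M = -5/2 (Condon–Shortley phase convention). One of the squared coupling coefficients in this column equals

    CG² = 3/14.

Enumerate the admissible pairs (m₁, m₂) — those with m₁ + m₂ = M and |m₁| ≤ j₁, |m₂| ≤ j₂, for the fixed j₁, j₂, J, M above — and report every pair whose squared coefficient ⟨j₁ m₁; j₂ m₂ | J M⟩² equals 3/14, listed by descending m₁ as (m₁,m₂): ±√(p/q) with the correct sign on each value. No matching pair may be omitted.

(-2,-1/2): +√(3/14)

Admissible pairs with m₁+m₂ = M = -5/2: (-2,-1/2), (-1,-3/2), (0,-5/2)
  (m₁,m₂)=(0,-5/2): CG² = 5/14, CG = +√(5/14)
  (m₁,m₂)=(-1,-3/2): CG² = 3/7, CG = −√(3/7)
  (m₁,m₂)=(-2,-1/2): CG² = 3/14, CG = +√(3/14)   ← matches the target
Pairs with CG² = 3/14: (-2,-1/2): +√(3/14)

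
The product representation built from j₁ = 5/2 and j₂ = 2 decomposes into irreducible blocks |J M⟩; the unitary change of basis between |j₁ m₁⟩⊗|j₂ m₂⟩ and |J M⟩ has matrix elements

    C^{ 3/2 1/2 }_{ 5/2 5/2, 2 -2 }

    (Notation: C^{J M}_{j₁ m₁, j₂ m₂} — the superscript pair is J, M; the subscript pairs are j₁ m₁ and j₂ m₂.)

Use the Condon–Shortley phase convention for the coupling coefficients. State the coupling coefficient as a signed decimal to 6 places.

√[4·3!2!1!/7! · 5!0!0!4!2!1!] = √(384/7)
  +(−1)^0/∏(0,3,0,0,2,1)! = 1/12  (running 1/12)
⟨..|..⟩ = √(384/7)·(1/12) = +0.617213

+√(8/21) = +0.617213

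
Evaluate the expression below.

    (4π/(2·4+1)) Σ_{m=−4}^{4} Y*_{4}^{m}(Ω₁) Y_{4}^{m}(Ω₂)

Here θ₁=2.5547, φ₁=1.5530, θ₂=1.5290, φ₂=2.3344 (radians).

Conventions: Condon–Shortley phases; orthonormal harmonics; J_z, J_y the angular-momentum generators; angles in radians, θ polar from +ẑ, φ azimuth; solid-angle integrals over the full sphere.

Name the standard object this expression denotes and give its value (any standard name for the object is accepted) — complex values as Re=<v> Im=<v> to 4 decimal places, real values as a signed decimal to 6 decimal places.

Legendre polynomial (addition theorem), -0.033762

This sum is the spherical-harmonic addition theorem: it equals the Legendre polynomial P_l(cos γ) of the angle γ between the two directions.
Addition theorem: P_4(cos γ) = (4π/9) Σ_m Y*_{lm}(Ω₁) Y_{lm}(Ω₂), m = −4…4:
  m=-4: Y*=(0.041513, -0.002960)  Y=(-0.439314, -0.038396)  product (-0.018351, -0.000294)
  m=-3: Y*=(0.009445, 0.176744)  Y=(0.039216, -0.034396)  product (0.006450, 0.006606)
  m=-2: Y*=(-0.395053, 0.014067)  Y=(0.014374, -0.329545)  product (-0.001043, 0.130390)
  m=-1: Y*=(-0.007195, -0.404230)  Y=(0.040807, 0.042625)  product (0.016937, -0.016802)
  m=+0: Y*=(-0.103156, -0.000000)  Y=(0.311827, 0.000000)  product (-0.032167, -0.000000)
  m=+1: Y*=(0.007195, -0.404230)  Y=(-0.040807, 0.042625)  product (0.016937, 0.016802)
  m=+2: Y*=(-0.395053, -0.014067)  Y=(0.014374, 0.329545)  product (-0.001043, -0.130390)
  m=+3: Y*=(-0.009445, 0.176744)  Y=(-0.039216, -0.034396)  product (0.006450, -0.006606)
  m=+4: Y*=(0.041513, 0.002960)  Y=(-0.439314, 0.038396)  product (-0.018351, 0.000294)
Σ over m = (-0.024180, -0.000000); ×(4π/9) → (-0.033762, -0.000000). Real part: -0.033762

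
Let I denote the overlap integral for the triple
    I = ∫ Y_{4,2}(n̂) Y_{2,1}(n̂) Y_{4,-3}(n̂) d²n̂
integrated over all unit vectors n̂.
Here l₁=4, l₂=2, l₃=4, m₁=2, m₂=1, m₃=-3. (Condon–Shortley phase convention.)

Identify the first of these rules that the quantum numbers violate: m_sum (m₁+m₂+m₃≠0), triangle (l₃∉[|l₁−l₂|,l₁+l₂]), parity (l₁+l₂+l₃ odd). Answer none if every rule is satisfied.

none

azimuthal sum: 2 + 1 − 3 = 0  ✓
2 ≤ 4 ≤ 6 (triangle on l)  ✓
L = 4 + 2 + 4 = 10 (even)  ✓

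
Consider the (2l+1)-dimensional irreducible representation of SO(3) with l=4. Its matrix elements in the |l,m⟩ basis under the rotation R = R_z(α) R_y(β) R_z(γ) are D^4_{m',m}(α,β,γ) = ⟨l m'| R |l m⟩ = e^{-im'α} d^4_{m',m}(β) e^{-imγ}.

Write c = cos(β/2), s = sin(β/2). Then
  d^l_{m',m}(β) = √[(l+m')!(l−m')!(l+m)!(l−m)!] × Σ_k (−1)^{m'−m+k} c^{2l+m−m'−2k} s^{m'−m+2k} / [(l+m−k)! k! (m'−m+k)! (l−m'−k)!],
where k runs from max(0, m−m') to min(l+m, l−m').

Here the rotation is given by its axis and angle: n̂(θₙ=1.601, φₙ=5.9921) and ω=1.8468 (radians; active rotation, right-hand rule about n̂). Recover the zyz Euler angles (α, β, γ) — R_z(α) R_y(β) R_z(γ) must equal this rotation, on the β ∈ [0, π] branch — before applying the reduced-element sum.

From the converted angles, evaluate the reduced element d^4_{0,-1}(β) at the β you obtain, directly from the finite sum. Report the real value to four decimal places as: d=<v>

Axis–angle → zyz. n̂ = (sinθₙcosφₙ, sinθₙsinφₙ, cosθₙ) = (+0.957496, -0.286861, -0.030199), ω = 1.8468.
R = I cosω + sinω [n̂]ₓ + (1−cosω) n̂n̂ᵀ gives
  R = [+0.894125, -0.320463, -0.312799; -0.378575, -0.167799, -0.910233; +0.239209, +0.932281, -0.271352]
β = atan2(√(R₁₃²+R₂₃²), R₃₃) = 1.845594; α = atan2(R₂₃, R₁₃) mod 2π = 4.381385; γ = atan2(R₃₂, −R₃₁) mod 2π = 1.821962
d^4_{0,-1}(β=1.8456) via the finite sum:
Half-angle: c=0.603592, s=0.797293. N=√(24·24·6·120)=643.987578
Admissible k: 0..3 (factorial args all ≥0)
  k=0: (−1)^1·643.9876/(144)·0.6036^7·0.7973^1 = -0.104073
  k=1: (−1)^2·643.9876/(24)·0.6036^5·0.7973^3 = +1.089530
  k=2: (−1)^3·643.9876/(24)·0.6036^3·0.7973^5 = -1.901023
  k=3: (−1)^4·643.9876/(144)·0.6036^1·0.7973^7 = +0.552821
d^4_{0,-1}(1.8456) = -0.104073 +1.089530 -1.901023 +0.552821 = -0.362746

d=-0.3627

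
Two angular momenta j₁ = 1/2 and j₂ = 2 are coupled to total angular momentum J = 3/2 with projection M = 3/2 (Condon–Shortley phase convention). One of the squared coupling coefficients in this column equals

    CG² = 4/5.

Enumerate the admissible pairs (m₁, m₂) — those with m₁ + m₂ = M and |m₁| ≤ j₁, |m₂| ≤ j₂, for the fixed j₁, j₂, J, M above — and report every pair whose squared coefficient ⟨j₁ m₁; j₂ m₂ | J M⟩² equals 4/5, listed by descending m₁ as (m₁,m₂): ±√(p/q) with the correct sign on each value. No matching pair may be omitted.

(-1/2,2): −√(4/5)

Admissible pairs with m₁+m₂ = M = 3/2: (-1/2,2), (1/2,1)
  (m₁,m₂)=(1/2,1): CG² = 1/5, CG = +√(1/5)
  (m₁,m₂)=(-1/2,2): CG² = 4/5, CG = −√(4/5)   ← matches the target
Pairs with CG² = 4/5: (-1/2,2): −√(4/5)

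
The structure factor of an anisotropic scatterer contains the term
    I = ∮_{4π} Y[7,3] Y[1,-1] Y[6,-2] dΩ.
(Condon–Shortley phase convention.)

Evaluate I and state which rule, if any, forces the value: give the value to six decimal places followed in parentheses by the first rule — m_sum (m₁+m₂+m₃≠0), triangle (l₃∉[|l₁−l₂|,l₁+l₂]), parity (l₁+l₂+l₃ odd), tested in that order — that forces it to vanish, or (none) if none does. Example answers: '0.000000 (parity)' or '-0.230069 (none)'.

-0.234717 (none)

Checks pass: Σm=0; 14 even; l₃=6∈[6,8].
(2·7+1)(2·1+1)(2·6+1) = 585
Δ: 2! 12! 0! / 15! → 1/1365
sum: t=1:−1/518400 = -1/518400
3j²(7 1 6; 0 0 0) = Δ·Π!·Σ² = 7/195  (sign -1)
sum: t=0:+1/1935360 = 1/1935360
3j²(7 1 6; 3 -1 -2) = Δ·Π!·Σ² = 3/91  (sign +1)
combine: 4πI² = 585·7/195·3/91 = 9/13
take √, sign -1: I = -0.23471705
No selection rule forces the value: the integral is nonzero (none).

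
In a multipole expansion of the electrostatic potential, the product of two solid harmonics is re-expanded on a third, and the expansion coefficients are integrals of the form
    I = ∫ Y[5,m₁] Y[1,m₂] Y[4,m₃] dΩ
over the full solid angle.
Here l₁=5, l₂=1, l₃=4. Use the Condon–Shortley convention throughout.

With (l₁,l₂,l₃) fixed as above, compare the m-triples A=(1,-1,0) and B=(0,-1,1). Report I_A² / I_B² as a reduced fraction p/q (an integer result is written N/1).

Shared (l₁,l₂,l₃)=(5,1,4): N and (l;000)² cancel in I_A²/I_B².
A: Δ = 2!·8!·0!/11! = 1/495; Racah Σ t=0..0: t=0:+1/1152 = 1/1152; ⇒ 3j(5 1 4; 1 -1 0)² = 1/33, sgn +1
B: Δ = 2!·8!·0!/11! = 1/495; Racah Σ t=0..0: t=0:+1/1440 = 1/1440; ⇒ 3j(5 1 4; 0 -1 1)² = 2/99, sgn -1
I_A²/I_B² = (1/33)/(2/99) = 3/2

3/2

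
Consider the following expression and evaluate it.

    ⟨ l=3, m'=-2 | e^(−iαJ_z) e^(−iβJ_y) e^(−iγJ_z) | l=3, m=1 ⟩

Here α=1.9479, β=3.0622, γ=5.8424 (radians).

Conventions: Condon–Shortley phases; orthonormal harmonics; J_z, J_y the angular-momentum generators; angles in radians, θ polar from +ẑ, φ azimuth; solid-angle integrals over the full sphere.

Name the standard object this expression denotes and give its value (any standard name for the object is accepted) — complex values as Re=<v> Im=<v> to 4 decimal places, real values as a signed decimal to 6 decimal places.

Wigner D-matrix element, Re=0.0457 Im=0.1159

This is a Wigner D-matrix element — the rotation-matrix element ⟨l m'| R(α,β,γ) |l m⟩ in the angular-momentum basis.
D^3_{-2,1}(1.9479,3.0622,5.8424) = e^{-i·-2·1.9479}·d^3_{-2,1}(3.0622)·e^{-i·1·5.8424}. Compute d first:
With c≡cos(β/2)=0.039686 and s≡sin(β/2)=0.999212, N=[1·120·24·2]^{1/2}=75.894664
Admissible k: 3..4 (factorial args all ≥0)
  k=3: (−1)^0·75.8947/(12)·0.0397^3·0.9992^3 = +0.000394
  k=4: (−1)^1·75.8947/(24)·0.0397^1·0.9992^5 = -0.125004
d^3_{-2,1}(3.0622) = +0.000394 -0.125004 = -0.124610
D = (-0.728815-0.684711i)·(-0.124610)·(+0.904417+0.426650i) = +0.045734+0.115914i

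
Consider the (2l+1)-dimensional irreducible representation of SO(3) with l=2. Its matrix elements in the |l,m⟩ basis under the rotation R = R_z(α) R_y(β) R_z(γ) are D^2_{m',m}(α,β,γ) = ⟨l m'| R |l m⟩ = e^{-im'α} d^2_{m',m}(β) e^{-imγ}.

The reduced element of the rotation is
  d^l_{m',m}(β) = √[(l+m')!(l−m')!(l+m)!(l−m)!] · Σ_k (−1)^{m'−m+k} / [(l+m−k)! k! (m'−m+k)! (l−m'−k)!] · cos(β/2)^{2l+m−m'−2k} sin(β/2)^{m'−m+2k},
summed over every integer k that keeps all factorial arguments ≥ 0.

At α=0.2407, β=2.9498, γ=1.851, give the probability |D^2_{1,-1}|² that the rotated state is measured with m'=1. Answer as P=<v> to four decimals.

P=0.9111

Split into d^2_{1,-1}(β=2.9498) × two z-phases.
c=cos(2.949800/2)=0.095749, s=sin(2.949800/2)=0.995405; N=√[6·1·1·6]=6.000000
The bounds max(0,m−m')=0 and min(l+m,l−m')=1 give 2 terms
  k=0: (−1)^2·6.0000/(2)·0.0957^2·0.9954^2 = +0.027252
  k=1: (−1)^3·6.0000/(6)·0.0957^0·0.9954^4 = -0.981748
d^2_{1,-1}(2.9498) = +0.027252 -0.981748 = -0.954496
|D^2_{1,-1}|² = |d^2_{1,-1}(β)|² = (-0.954496)² = 0.911063 (the z-rotation phases have unit modulus)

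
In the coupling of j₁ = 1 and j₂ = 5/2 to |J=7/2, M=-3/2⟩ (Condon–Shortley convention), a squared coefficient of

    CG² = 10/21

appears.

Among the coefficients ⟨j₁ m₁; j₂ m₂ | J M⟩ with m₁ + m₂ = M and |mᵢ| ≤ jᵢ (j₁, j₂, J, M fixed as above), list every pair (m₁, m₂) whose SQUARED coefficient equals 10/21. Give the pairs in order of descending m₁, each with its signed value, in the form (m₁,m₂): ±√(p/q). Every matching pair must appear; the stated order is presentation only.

(0,-3/2): +√(10/21); (-1,-1/2): +√(10/21)

Admissible pairs with m₁+m₂ = M = -3/2: (-1,-1/2), (0,-3/2), (1,-5/2)
  (m₁,m₂)=(1,-5/2): CG² = 1/21, CG = +√(1/21)
  (m₁,m₂)=(0,-3/2): CG² = 10/21, CG = +√(10/21)   ← matches the target
  (m₁,m₂)=(-1,-1/2): CG² = 10/21, CG = +√(10/21)   ← matches the target
Pairs with CG² = 10/21: (0,-3/2): +√(10/21); (-1,-1/2): +√(10/21)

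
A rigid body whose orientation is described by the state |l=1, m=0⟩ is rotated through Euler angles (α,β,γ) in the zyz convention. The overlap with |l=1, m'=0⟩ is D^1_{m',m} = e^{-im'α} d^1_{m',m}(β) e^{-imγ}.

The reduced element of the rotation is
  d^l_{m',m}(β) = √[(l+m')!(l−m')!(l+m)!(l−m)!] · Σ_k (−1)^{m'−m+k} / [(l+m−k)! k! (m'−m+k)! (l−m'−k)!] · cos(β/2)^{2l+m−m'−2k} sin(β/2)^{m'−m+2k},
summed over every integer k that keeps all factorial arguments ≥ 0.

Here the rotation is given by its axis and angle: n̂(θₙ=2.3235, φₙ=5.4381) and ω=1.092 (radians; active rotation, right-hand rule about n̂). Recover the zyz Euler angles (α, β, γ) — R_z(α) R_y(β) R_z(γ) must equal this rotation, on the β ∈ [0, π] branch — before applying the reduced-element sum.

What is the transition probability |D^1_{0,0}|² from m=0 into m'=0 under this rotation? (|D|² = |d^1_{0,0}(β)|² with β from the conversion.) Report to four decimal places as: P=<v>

Axis–angle → zyz. n̂ = (sinθₙcosφₙ, sinθₙsinφₙ, cosθₙ) = (+0.484373, -0.545943, -0.683615), ω = 1.0920.
R = I cosω + sinω [n̂]ₓ + (1−cosω) n̂n̂ᵀ gives
  R = [+0.587238, +0.464133, -0.663124; -0.749352, +0.621448, -0.228635; +0.305980, +0.631176, +0.712736]
β = atan2(√(R₁₃²+R₂₃²), R₃₃) = 0.777405; α = atan2(R₂₃, R₁₃) mod 2π = 3.473614; γ = atan2(R₃₂, −R₃₁) mod 2π = 2.022192
Split into d^1_{0,0}(β=0.7774) × two z-phases.
c=cos(0.777405/2)=0.925402, s=sin(0.777405/2)=0.378988; N=√[1·1·1·1]=1.000000
Admissible k: 0..1 (factorial args all ≥0)
  k=0: (−1)^0·1.0000/(1)·0.9254^2·0.3790^0 = +0.856368
  k=1: (−1)^1·1.0000/(1)·0.9254^0·0.3790^2 = -0.143632
d^1_{0,0}(0.7774) = +0.856368 -0.143632 = +0.712736
|D^1_{0,0}|² = |d^1_{0,0}(β)|² = (+0.712736)² = 0.507993 (the z-rotation phases have unit modulus)

P=0.5080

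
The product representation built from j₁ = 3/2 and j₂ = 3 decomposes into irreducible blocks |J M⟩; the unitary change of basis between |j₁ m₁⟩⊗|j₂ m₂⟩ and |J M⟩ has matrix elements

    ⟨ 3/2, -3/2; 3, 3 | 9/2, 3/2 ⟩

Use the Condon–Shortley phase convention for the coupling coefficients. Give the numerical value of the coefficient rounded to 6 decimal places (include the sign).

j₁+j₂−J=0  J+j₁−j₂=3  J−j₁+j₂=6  j₁+j₂+J+1=10
(j₁±m₁, j₂±m₂, J±M) = (0,3,6,0,6,3)
P² = 1555200/7
sum k=0..0:
  [0] +1/4320 = 1/4320
S = 1/4320
C² = P²·S² = 1/84 ; C = +0.109109

+0.109109  (= +√(1/84))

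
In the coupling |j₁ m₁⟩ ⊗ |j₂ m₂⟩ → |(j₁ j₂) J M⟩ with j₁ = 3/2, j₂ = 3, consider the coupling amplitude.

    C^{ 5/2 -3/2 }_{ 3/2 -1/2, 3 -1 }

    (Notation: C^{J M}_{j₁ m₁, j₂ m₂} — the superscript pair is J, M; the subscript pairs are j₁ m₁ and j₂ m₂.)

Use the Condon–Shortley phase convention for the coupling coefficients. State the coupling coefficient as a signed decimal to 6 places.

triangle: 2!*1!*4!/8! = 48/40320
(j±m)!: 1!*2!*2!*4!*1!*4! = 2304
prefactor² = (2J+1)*Δ*N² = 576/35
  k=1: −1/(1!*1!*1!*1!*0!*3!) = -1/6
  k=2: +1/(2!*0!*0!*0!*1!*4!) = 1/48
Σ = -7/48  ⇒  CG² = 576/35*(-7/48)² = 7/20
CG = −√(7/20) = -0.591608

−√(7/20) ≈ -0.591608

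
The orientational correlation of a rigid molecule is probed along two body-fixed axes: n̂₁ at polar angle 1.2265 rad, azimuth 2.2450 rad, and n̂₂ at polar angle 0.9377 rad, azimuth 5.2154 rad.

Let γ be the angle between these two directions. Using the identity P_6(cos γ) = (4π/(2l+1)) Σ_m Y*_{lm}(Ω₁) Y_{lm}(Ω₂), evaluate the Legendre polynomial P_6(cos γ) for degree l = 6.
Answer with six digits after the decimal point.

Expand P_6 via completeness: Σ_{m} conj(Y_{6,m}) at Ω₁ times Y_{6,m} at Ω₂ —
  term(m=-6) = +0.023057+0.038150i   from Y*(Ω₁)=+0.207947+0.264008i, Y(Ω₂)=+0.131630+0.016343i
  term(m=-5) = -0.092269-0.106305i   from Y*(Ω₁)=+0.094935-0.406509i, Y(Ω₂)=+0.197714-0.273152i
  term(m=-4) = +0.023604+0.019275i   from Y*(Ω₁)=-0.064031+0.030519i, Y(Ω₂)=-0.183478-0.388474i
  term(m=-3) = +0.047918+0.027029i   from Y*(Ω₁)=-0.288188-0.139856i, Y(Ω₂)=-0.171419-0.010601i
  term(m=-2) = +0.045030+0.016050i   from Y*(Ω₁)=+0.039616+0.175192i, Y(Ω₂)=+0.142451-0.224821i
  term(m=-1) = +0.074284+0.012842i   from Y*(Ω₁)=-0.164283+0.205581i, Y(Ω₂)=-0.138094-0.250981i
  term(m=+0) = +0.039831+0.000000i   from Y*(Ω₁)=+0.204408-0.000000i, Y(Ω₂)=+0.194860+0.000000i
  term(m=+1) = +0.074284-0.012842i   from Y*(Ω₁)=+0.164283+0.205581i, Y(Ω₂)=+0.138094-0.250981i
  term(m=+2) = +0.045030-0.016050i   from Y*(Ω₁)=+0.039616-0.175192i, Y(Ω₂)=+0.142451+0.224821i
  term(m=+3) = +0.047918-0.027029i   from Y*(Ω₁)=+0.288188-0.139856i, Y(Ω₂)=+0.171419-0.010601i
  term(m=+4) = +0.023604-0.019275i   from Y*(Ω₁)=-0.064031-0.030519i, Y(Ω₂)=-0.183478+0.388474i
  term(m=+5) = -0.092269+0.106305i   from Y*(Ω₁)=-0.094935-0.406509i, Y(Ω₂)=-0.197714-0.273152i
  term(m=+6) = +0.023057-0.038150i   from Y*(Ω₁)=+0.207947-0.264008i, Y(Ω₂)=+0.131630-0.016343i
Accumulated sum +0.283080+0.000000i; after 4π/(2l+1) scaling, +0.273638+0.000000i ⇒ P_6 = 0.273638

0.273638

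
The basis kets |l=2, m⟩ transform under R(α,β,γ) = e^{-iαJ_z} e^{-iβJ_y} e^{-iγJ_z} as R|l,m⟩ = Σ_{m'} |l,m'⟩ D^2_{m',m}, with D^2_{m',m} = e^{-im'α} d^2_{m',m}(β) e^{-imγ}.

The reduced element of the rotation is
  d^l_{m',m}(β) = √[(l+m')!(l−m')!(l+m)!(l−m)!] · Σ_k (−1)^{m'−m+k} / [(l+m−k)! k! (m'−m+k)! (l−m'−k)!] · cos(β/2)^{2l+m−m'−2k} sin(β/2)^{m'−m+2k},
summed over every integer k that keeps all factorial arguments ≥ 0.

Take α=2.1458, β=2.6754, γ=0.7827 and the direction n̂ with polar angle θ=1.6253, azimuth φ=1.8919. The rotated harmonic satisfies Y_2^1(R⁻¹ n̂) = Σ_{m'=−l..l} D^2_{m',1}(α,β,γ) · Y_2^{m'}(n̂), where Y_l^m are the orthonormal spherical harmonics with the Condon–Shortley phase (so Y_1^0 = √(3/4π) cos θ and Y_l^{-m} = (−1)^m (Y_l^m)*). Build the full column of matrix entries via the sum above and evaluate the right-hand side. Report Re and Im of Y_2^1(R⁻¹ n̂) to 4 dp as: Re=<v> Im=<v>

Need the full column D^2_{m',1} for m'=−2..2 at α=2.1458, β=2.6754, γ=0.7827.
cos(β/2)=0.230991, sin(β/2)=0.972956
d^2_{-2,1}: single k=3 term ⇒ +0.425505;  D = -0.397123-0.152800i
d^2_{-1,1}: k∈[2..3] ⇒ +0.151530 -0.896133 = -0.744603;  D = -0.153542-0.728601i
d^2_{0,1}: k∈[1..2] ⇒ +0.029373 -0.521135 = -0.491762;  D = -0.348665+0.346789i
d^2_{1,1}: k∈[0..1] ⇒ +0.002847 -0.151530 = -0.148683;  D = +0.145320+0.031444i
d^2_{2,1}: single k=0 term ⇒ -0.023983;  D = -0.008492-0.022430i
Y_2^{m'}(θ=1.6253,φ=1.8919) and Σ D·Y over m':
  (-0.3971-0.1528i)·(-0.3084+0.2307i)  (-0.1535-0.7286i)·(+0.0133+0.0399i)  (-0.3487+0.3468i)·(-0.3126+0.0000i)  (+0.1453+0.0314i)·(-0.0133+0.0399i)  (-0.0085-0.0224i)·(-0.3084-0.2307i)
Y_2^1(R⁻¹ n̂) = +0.287988-0.154416i

Re=0.2880 Im=-0.1544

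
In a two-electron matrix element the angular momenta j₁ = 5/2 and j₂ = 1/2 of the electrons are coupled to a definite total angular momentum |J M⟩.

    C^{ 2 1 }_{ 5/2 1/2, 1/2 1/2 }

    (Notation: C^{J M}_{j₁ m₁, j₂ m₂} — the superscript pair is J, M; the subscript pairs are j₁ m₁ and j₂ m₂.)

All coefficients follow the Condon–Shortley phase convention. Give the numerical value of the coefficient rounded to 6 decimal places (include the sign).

triangle: 1!*4!*0!/6! = 24/720
(j±m)!: 3!*2!*1!*0!*3!*1! = 72
prefactor² = (2J+1)*Δ*N² = 12
  k=1: −1/(1!*0!*1!*0!*3!*0!) = -1/6
Σ = -1/6  ⇒  CG² = 12*(-1/6)² = 1/3
CG = −√(1/3) = -0.577350

−√(1/3) = -0.577350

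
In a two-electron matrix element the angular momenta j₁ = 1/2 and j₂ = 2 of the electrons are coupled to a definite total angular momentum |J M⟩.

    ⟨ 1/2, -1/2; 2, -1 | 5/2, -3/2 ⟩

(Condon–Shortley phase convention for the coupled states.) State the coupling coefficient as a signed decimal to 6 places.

+√(4/5) ≈ +0.894427

j₁+j₂−J=0  J+j₁−j₂=1  J−j₁+j₂=4  j₁+j₂+J+1=6
(j₁±m₁, j₂±m₂, J±M) = (0,1,1,3,1,4)
P² = 144/5
sum k=0..0:
  [0] +1/6 = 1/6
S = 1/6
C² = P²·S² = 4/5 ; C = +0.894427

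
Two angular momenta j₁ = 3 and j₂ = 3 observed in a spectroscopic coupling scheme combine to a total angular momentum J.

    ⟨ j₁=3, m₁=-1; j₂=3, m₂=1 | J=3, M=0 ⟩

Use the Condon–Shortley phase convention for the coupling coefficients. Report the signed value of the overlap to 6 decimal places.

√[7·3!3!3!/10! · 2!4!4!2!3!3!] = √(864/25)
  +(−1)^1/∏(1,2,3,3,0,0)! = -1/72  (running -1/72)
  +(−1)^2/∏(2,1,2,2,1,1)! = 1/8  (running 1/9)
  +(−1)^3/∏(3,0,1,1,2,2)! = -1/24  (running 5/72)
⟨..|..⟩ = √(864/25)·(5/72) = +0.408248

+√(1/6) ≈ +0.408248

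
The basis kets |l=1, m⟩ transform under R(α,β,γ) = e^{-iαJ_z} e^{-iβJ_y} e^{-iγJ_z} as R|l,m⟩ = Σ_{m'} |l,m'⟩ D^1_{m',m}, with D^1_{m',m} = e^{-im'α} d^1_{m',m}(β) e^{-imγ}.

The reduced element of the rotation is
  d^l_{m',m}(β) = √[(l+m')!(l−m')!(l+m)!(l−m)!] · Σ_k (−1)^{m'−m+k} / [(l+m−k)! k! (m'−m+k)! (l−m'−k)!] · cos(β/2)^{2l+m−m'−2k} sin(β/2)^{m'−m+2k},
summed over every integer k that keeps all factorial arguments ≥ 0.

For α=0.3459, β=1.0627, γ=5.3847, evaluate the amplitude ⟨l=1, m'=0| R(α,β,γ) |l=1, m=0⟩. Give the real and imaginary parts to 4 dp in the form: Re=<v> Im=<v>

Split into d^1_{0,0}(β=1.0627) × two z-phases.
Half-angle: c=0.862124, s=0.506698. N=√(1·1·1·1)=1.000000
Admissible k: 0..1 (factorial args all ≥0)
  k=0: (−1)^0·1.0000/(1)·0.8621^2·0.5067^0 = +0.743257
  k=1: (−1)^1·1.0000/(1)·0.8621^0·0.5067^2 = -0.256743
d^1_{0,0}(1.0627) = +0.743257 -0.256743 = +0.486515
Phases: e^{-i·(0)·0.3459}=+1.000000+0.000000i, e^{-i·(0)·5.3847}=+1.000000+0.000000i ⇒ D=+0.486515+0.000000i

Re=0.4865 Im=0.0000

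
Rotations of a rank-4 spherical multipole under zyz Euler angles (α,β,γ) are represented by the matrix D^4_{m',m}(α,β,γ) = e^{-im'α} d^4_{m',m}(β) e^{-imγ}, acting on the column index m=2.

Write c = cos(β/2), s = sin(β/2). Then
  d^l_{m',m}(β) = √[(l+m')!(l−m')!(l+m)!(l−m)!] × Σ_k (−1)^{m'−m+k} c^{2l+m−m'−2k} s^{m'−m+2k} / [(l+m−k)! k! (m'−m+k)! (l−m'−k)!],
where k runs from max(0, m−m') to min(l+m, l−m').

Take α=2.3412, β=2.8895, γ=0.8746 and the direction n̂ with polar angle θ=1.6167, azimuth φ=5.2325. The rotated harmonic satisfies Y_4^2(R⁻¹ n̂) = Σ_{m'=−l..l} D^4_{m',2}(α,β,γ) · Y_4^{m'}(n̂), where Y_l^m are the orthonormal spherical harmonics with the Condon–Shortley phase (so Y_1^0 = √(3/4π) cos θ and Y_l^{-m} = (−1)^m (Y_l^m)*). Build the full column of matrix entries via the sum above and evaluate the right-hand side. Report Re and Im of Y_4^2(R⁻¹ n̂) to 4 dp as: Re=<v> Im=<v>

Need the full column D^4_{m',2} for m'=−4..4 at α=2.3412, β=2.8895, γ=0.8746.
cos(β/2)=0.125713, sin(β/2)=0.992067
d^4_{-4,2}: single k=6 term ⇒ +0.079723;  D = +0.018825+0.077468i
d^4_{-3,2}: k∈[5..6] ⇒ +0.021430 -0.444866 = -0.423436;  D = -0.225644+0.358305i
d^4_{-2,2}: k∈[4..6] ⇒ +0.003629 -0.180795 +0.938268 = +0.761102;  D = -0.744636+0.157463i
d^4_{-1,2}: k∈[3..5] ⇒ +0.000434 -0.040499 +0.504431 = +0.464365;  D = +0.385342+0.259126i
d^4_{0,2}: k∈[2..4] ⇒ +0.000037 -0.006120 +0.142931 = +0.136847;  D = -0.024285-0.134675i
d^4_{1,2}: k∈[1..3] ⇒ +0.000002 -0.000650 +0.027000 = +0.026351;  D = -0.015354+0.021416i
d^4_{2,2}: k∈[0..2] ⇒ +0.000000 -0.000047 +0.003629 = +0.003582;  D = +0.003543-0.000530i
d^4_{3,2}: k∈[0..1] ⇒ -0.000002 +0.000344 = +0.000342;  D = -0.000272-0.000208i
d^4_{4,2}: single k=0 term ⇒ +0.000021;  D = +0.000002+0.000020i
Y_4^{m'}(θ=1.6167,φ=5.2325) and Σ D·Y over m':
  (+0.0188+0.0775i)·(-0.2150-0.3847i)  (-0.2256+0.3583i)·(+0.0573+0.0006i)  (-0.7446+0.1575i)·(+0.1664-0.2837i)  (+0.3853+0.2591i)·(+0.0322+0.0562i)  (-0.0243-0.1347i)·(+0.3107+0.0000i)  (-0.0154+0.0214i)·(-0.0322+0.0562i)  (+0.0035-0.0005i)·(+0.1664+0.2837i)  (-0.0003-0.0002i)·(-0.0573+0.0006i)  (+0.0000+0.0000i)·(-0.2150+0.3847i)
Y_4^2(R⁻¹ n̂) = -0.076309+0.221443i

Re=-0.0763 Im=0.2214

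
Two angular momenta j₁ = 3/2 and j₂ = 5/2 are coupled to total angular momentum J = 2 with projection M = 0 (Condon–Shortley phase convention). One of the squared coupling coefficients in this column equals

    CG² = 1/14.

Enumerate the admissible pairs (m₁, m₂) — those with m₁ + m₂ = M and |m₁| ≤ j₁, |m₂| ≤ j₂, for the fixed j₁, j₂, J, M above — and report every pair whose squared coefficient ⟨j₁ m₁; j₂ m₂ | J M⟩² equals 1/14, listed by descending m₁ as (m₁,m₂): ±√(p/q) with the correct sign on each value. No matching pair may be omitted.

Admissible pairs with m₁+m₂ = M = 0: (-3/2,3/2), (-1/2,1/2), (1/2,-1/2), (3/2,-3/2)
  (m₁,m₂)=(3/2,-3/2): CG² = 3/7, CG = +√(3/7)
  (m₁,m₂)=(1/2,-1/2): CG² = 1/14, CG = −√(1/14)   ← matches the target
  (m₁,m₂)=(-1/2,1/2): CG² = 1/14, CG = −√(1/14)   ← matches the target
  (m₁,m₂)=(-3/2,3/2): CG² = 3/7, CG = +√(3/7)
Pairs with CG² = 1/14: (1/2,-1/2): −√(1/14); (-1/2,1/2): −√(1/14)

(1/2,-1/2): −√(1/14); (-1/2,1/2): −√(1/14)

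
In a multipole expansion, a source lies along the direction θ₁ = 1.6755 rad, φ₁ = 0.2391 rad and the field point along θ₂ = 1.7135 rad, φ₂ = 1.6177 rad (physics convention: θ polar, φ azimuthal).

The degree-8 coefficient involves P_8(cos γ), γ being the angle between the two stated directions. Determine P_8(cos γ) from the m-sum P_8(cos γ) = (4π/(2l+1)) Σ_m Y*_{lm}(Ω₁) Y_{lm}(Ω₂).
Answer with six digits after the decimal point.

-0.046462

Summing Y*_{l m}(θ₁,φ₁)·Y_{l m}(θ₂,φ₂) over m ∈ [−8, 8]; prefactor 4π/(2·8+1) = 0.739198:
  m=-8: Y*=(-0.165432, 0.464707)  Y=(0.441929, -0.174072)  product (0.007783, 0.234165)
  m=-7: Y*=(0.021299, -0.206252)  Y=(-0.088024, -0.258397)  product (-0.055170, 0.012652)
  m=-6: Y*=(-0.041349, -0.301721)  Y=(0.236920, -0.068492)  product (-0.030462, -0.068652)
  m=-5: Y*=(0.085956, 0.218180)  Y=(-0.068858, -0.288210)  product (0.056963, -0.039797)
  m=-4: Y*=(0.138077, 0.195719)  Y=(0.159748, -0.030328)  product (0.027993, 0.027078)
  m=-3: Y*=(-0.184104, -0.160595)  Y=(-0.042073, -0.297024)  product (-0.039955, 0.061440)
  m=-2: Y*=(-0.185924, -0.096369)  Y=(0.122659, -0.011540)  product (-0.023917, -0.009675)
  m=-1: Y*=(0.240696, 0.058673)  Y=(-0.014054, -0.299425)  product (0.014185, -0.072895)
  m=+0: Y*=(0.200349, -0.000000)  Y=(0.111326, 0.000000)  product (0.022304, 0.000000)
  m=+1: Y*=(-0.240696, 0.058673)  Y=(0.014054, -0.299425)  product (0.014185, 0.072895)
  m=+2: Y*=(-0.185924, 0.096369)  Y=(0.122659, 0.011540)  product (-0.023917, 0.009675)
  m=+3: Y*=(0.184104, -0.160595)  Y=(0.042073, -0.297024)  product (-0.039955, -0.061440)
  m=+4: Y*=(0.138077, -0.195719)  Y=(0.159748, 0.030328)  product (0.027993, -0.027078)
  m=+5: Y*=(-0.085956, 0.218180)  Y=(0.068858, -0.288210)  product (0.056963, 0.039797)
  m=+6: Y*=(-0.041349, 0.301721)  Y=(0.236920, 0.068492)  product (-0.030462, 0.068652)
  m=+7: Y*=(-0.021299, -0.206252)  Y=(0.088024, -0.258397)  product (-0.055170, -0.012652)
  m=+8: Y*=(-0.165432, -0.464707)  Y=(0.441929, 0.174072)  product (0.007783, -0.234165)
Accumulated sum (-0.062855, 0.000000); after 4π/(2l+1) scaling, (-0.046462, 0.000000) ⇒ P_8 = -0.046462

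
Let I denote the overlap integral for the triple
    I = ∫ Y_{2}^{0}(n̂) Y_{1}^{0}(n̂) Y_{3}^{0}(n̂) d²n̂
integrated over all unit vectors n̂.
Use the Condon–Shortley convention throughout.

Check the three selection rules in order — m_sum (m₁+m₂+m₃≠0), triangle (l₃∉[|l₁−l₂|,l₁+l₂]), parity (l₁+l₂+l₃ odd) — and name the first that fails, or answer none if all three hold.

none

Σmᵢ = 0  ✓
l₃∈[|l₁−l₂|,l₁+l₂]=[1,3], have l₃=3  ✓
Σlᵢ = 6 ⇒ even  ✓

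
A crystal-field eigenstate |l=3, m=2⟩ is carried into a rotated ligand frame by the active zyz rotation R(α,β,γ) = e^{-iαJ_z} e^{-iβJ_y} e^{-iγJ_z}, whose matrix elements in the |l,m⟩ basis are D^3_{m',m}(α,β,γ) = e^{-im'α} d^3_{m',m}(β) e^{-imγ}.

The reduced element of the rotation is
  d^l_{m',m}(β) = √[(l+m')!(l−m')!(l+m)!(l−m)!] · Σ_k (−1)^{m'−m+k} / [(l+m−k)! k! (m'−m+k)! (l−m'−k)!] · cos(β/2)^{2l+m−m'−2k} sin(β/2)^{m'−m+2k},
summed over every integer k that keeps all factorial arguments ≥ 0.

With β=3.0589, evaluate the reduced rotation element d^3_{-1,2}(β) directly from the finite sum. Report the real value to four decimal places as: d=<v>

d^3_{-1,2}(β=3.0589) via the finite sum:
Half-angle: c=0.041335, s=0.999145. N=√(2·24·120·1)=75.894664
k∈{3,4} keeps every argument non-negative
  k=3: (−1)^0·75.8947/(12)·0.0413^3·0.9991^3 = +0.000446
  k=4: (−1)^1·75.8947/(24)·0.0413^1·0.9991^5 = -0.130154
d^3_{-1,2}(3.0589) = +0.000446 -0.130154 = -0.129708

d=-0.1297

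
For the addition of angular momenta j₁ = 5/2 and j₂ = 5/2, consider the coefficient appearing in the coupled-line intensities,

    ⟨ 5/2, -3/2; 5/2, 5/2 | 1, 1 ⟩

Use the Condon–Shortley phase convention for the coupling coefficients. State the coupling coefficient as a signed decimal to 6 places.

+√(1/7) ≈ +0.377964

j₁+j₂−J=4  J+j₁−j₂=1  J−j₁+j₂=1  j₁+j₂+J+1=7
(j₁±m₁, j₂±m₂, J±M) = (1,4,5,0,2,0)
P² = 576/7
sum k=4..4:
  [4] +1/24 = 1/24
S = 1/24
C² = P²·S² = 1/7 ; C = +0.377964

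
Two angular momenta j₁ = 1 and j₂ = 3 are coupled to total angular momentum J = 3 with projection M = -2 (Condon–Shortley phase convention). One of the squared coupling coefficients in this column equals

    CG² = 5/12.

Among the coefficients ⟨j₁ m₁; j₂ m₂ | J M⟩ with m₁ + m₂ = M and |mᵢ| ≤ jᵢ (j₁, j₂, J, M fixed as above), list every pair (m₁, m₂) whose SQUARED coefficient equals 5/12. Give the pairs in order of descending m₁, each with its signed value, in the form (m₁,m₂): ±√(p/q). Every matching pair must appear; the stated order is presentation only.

(-1,-1): −√(5/12)

Admissible pairs with m₁+m₂ = M = -2: (-1,-1), (0,-2), (1,-3)
  (m₁,m₂)=(1,-3): CG² = 1/4, CG = +√(1/4)
  (m₁,m₂)=(0,-2): CG² = 1/3, CG = +√(1/3)
  (m₁,m₂)=(-1,-1): CG² = 5/12, CG = −√(5/12)   ← matches the target
Pairs with CG² = 5/12: (-1,-1): −√(5/12)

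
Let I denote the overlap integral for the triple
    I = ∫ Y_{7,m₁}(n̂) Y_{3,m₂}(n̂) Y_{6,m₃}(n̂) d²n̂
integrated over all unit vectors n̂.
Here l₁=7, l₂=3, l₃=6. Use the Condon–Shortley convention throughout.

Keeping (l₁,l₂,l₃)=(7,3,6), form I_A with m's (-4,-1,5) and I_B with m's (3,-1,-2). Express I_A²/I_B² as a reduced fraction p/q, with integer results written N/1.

20449/15360

Same 7,3,6: normalisation and zero-m 3j drop out of the ratio.
A: Δ: 4! 10! 2! / 17! → 1/2042040; sum: t=1:−1/21772800 t=2:+1/2903040 = 13/43545600; 3j²(7 3 6; -4 -1 5) = Δ·Π!·Σ² = 143/7140  (sign -1)
B: Δ: 4! 10! 2! / 17! → 1/2042040; sum: t=0:+1/829440 t=1:−1/181440 t=2:+1/645120 = -1/362880; 3j²(7 3 6; 3 -1 -2) = Δ·Π!·Σ² = 256/17017  (sign -1)
I_A²/I_B² = (143/7140)/(256/17017) = 20449/15360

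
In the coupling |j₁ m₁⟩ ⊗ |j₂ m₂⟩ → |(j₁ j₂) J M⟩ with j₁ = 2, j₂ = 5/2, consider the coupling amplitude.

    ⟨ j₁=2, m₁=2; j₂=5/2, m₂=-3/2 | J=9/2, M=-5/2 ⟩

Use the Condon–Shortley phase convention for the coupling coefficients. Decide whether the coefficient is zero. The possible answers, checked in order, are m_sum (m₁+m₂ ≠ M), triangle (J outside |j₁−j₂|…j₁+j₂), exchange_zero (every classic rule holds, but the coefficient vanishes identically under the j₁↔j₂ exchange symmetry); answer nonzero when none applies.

m_sum

m-sum: m₁+m₂ = 2+(-3/2) = 1/2, M = -5/2  ✗ ⇒ coefficient is 0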